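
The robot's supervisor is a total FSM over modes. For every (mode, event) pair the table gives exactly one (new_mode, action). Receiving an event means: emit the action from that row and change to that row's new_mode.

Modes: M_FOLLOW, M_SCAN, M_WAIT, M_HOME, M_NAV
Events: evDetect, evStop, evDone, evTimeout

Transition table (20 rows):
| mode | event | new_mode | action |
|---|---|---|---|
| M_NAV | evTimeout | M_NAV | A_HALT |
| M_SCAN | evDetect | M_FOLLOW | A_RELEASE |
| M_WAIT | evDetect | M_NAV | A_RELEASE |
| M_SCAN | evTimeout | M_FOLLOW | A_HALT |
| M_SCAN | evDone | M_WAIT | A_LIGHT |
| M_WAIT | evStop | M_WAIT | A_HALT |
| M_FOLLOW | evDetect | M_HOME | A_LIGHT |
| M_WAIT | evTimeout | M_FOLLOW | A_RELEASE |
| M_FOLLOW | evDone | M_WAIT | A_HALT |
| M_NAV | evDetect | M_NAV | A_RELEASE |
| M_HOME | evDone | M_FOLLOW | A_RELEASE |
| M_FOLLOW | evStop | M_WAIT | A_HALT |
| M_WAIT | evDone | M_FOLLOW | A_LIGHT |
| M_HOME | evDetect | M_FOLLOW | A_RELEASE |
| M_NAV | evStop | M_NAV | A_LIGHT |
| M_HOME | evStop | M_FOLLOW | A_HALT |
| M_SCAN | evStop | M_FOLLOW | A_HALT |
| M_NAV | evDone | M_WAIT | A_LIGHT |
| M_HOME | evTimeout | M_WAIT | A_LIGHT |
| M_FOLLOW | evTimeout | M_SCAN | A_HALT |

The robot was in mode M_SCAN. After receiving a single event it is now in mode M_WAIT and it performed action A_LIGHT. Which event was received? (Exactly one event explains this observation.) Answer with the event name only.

try evDetect: (M_SCAN, evDetect) → (M_FOLLOW, A_RELEASE)
try evStop: (M_SCAN, evStop) → (M_FOLLOW, A_HALT)
try evDone: (M_SCAN, evDone) → (M_WAIT, A_LIGHT)  ← matches
try evTimeout: (M_SCAN, evTimeout) → (M_FOLLOW, A_HALT)

evDone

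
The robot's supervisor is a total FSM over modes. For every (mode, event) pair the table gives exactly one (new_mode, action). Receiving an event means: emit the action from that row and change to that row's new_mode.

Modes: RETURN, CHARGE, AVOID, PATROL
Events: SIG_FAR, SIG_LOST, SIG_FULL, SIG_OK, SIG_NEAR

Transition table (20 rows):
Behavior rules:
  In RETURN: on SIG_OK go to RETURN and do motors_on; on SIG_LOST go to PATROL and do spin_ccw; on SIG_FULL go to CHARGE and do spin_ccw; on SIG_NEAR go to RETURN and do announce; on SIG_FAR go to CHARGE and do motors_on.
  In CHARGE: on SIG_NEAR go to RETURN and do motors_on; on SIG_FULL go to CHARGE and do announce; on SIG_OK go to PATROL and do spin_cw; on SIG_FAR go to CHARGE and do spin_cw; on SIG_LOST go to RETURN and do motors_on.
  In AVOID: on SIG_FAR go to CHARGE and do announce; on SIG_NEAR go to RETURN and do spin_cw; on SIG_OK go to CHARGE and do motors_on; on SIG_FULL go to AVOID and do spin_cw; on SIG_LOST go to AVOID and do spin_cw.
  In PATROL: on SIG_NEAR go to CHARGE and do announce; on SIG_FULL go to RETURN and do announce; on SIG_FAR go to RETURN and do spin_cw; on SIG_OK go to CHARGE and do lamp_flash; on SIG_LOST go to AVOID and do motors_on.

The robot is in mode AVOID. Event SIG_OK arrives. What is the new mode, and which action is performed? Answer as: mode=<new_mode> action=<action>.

current mode = AVOID; filter table to that mode:
  (AVOID, SIG_FAR) → (CHARGE, announce)
  (AVOID, SIG_NEAR) → (RETURN, spin_cw)
  (AVOID, SIG_OK) → (CHARGE, motors_on)  ← event matches
  (AVOID, SIG_FULL) → (AVOID, spin_cw)
  (AVOID, SIG_LOST) → (AVOID, spin_cw)
event = SIG_OK selects (CHARGE, motors_on)

mode=CHARGE action=motors_on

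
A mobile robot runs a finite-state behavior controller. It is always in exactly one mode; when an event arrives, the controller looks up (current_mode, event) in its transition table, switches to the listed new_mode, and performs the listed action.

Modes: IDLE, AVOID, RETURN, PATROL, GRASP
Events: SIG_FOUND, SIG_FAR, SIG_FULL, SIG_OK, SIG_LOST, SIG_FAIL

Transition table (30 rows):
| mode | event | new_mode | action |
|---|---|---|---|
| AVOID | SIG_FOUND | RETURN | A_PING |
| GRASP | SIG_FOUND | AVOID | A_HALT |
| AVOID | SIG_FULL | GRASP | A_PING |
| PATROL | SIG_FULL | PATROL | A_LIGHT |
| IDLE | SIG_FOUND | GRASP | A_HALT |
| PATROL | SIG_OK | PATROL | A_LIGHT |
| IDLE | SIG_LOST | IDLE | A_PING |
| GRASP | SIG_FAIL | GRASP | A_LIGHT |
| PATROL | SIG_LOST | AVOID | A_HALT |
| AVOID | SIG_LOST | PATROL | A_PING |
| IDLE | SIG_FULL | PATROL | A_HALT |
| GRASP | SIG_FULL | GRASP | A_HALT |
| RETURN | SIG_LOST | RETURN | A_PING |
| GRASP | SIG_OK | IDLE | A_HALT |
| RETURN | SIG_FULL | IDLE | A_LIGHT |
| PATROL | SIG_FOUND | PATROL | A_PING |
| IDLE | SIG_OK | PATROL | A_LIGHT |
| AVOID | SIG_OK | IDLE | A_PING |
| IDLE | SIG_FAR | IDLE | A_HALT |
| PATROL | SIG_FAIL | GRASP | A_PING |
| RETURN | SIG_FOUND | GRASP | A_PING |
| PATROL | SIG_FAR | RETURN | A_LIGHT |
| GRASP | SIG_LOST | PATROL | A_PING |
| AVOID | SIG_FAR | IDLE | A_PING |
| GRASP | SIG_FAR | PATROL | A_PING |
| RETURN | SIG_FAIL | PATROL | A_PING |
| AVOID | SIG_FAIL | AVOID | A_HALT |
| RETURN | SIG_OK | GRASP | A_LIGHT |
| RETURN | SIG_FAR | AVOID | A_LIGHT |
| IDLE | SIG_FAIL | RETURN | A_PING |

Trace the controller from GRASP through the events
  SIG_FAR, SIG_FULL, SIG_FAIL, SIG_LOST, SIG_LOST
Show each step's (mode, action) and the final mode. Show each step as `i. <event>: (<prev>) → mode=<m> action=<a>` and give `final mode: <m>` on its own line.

1. SIG_FAR: (GRASP) → mode=PATROL action=A_PING
2. SIG_FULL: (PATROL) → mode=PATROL action=A_LIGHT
3. SIG_FAIL: (PATROL) → mode=GRASP action=A_PING
4. SIG_LOST: (GRASP) → mode=PATROL action=A_PING
5. SIG_LOST: (PATROL) → mode=AVOID action=A_HALT

final mode: AVOID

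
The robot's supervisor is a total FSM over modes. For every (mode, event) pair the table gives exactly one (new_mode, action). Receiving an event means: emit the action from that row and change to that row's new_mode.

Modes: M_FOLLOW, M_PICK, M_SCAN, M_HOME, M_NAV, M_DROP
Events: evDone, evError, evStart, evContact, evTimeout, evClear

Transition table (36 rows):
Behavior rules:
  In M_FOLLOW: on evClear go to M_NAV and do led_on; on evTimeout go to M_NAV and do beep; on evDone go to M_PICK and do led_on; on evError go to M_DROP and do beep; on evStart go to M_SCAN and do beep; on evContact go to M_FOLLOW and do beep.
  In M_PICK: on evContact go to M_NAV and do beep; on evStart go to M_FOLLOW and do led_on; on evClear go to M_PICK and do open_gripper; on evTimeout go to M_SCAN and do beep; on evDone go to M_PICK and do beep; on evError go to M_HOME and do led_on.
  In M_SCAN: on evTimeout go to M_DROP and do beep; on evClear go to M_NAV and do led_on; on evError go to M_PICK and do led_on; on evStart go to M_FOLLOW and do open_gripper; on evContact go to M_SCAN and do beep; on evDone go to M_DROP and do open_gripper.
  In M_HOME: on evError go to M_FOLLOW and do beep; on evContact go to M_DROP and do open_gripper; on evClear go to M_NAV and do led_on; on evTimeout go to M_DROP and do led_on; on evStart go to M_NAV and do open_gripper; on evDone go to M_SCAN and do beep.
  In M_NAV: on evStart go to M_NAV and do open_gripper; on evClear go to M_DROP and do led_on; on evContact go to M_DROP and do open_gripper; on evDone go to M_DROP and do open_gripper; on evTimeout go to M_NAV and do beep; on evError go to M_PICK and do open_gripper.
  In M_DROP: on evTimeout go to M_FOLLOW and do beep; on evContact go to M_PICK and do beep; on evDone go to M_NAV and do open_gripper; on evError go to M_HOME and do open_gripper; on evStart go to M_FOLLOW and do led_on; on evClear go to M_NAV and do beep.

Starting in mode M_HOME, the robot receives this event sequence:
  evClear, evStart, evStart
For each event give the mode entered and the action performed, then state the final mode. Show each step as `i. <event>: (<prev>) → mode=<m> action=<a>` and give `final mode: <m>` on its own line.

final mode: M_NAV

1. evClear: (M_HOME) → mode=M_NAV action=led_on
2. evStart: (M_NAV) → mode=M_NAV action=open_gripper
3. evStart: (M_NAV) → mode=M_NAV action=open_gripper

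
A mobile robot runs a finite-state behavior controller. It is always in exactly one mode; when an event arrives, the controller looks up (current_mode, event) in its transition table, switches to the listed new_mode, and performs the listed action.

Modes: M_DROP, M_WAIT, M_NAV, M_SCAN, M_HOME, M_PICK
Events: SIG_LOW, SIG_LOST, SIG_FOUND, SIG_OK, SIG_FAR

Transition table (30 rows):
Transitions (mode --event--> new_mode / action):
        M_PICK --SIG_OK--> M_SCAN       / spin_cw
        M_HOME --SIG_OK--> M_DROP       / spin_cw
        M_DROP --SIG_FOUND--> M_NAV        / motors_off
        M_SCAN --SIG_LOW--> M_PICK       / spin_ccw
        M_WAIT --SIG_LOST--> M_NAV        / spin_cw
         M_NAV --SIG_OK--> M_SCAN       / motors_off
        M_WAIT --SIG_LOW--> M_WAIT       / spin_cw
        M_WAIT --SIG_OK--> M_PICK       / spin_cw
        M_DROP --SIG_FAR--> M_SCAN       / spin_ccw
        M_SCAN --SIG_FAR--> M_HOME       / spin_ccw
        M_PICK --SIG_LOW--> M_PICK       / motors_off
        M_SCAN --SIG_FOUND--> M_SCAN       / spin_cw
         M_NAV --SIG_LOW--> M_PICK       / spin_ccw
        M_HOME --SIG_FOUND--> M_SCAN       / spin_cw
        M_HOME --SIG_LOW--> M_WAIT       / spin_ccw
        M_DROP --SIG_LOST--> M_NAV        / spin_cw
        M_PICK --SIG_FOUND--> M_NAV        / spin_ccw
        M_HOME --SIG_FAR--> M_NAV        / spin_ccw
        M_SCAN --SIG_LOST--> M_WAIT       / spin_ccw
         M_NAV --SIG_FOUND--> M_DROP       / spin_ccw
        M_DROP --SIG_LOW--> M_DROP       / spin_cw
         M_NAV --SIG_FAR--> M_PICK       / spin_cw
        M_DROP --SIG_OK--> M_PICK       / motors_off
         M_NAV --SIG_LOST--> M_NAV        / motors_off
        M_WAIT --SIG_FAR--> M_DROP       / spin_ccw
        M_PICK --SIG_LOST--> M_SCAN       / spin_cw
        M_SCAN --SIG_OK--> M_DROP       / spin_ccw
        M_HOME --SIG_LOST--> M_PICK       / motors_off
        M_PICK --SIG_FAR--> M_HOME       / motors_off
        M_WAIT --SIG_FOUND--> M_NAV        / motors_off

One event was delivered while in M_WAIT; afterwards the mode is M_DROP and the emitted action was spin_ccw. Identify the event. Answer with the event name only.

try SIG_LOW: (M_WAIT, SIG_LOW) → (M_WAIT, spin_cw)
try SIG_LOST: (M_WAIT, SIG_LOST) → (M_NAV, spin_cw)
try SIG_FOUND: (M_WAIT, SIG_FOUND) → (M_NAV, motors_off)
try SIG_OK: (M_WAIT, SIG_OK) → (M_PICK, spin_cw)
try SIG_FAR: (M_WAIT, SIG_FAR) → (M_DROP, spin_ccw)  ← matches

SIG_FAR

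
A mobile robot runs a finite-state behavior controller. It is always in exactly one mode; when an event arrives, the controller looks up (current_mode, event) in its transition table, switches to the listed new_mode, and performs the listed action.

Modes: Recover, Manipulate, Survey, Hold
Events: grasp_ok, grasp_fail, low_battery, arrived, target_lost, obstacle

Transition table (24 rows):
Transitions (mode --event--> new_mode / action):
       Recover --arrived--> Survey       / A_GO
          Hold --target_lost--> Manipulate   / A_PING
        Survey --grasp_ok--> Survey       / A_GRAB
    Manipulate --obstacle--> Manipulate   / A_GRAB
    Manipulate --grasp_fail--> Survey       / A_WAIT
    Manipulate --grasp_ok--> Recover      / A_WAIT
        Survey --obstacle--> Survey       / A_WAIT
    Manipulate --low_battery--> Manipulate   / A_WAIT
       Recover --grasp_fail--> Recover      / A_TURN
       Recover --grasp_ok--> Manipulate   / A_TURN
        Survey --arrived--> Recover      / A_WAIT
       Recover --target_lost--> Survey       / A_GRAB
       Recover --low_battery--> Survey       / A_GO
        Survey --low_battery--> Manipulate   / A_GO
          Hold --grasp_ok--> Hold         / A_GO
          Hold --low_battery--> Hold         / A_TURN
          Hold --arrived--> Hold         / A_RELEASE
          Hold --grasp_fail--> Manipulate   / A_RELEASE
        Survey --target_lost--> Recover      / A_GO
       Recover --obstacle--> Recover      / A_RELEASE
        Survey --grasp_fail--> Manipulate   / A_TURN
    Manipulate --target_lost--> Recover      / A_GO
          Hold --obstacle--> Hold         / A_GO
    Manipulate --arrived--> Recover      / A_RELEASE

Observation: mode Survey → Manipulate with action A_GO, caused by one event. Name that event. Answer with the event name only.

low_battery

try grasp_ok: (Survey, grasp_ok) → (Survey, A_GRAB)
try grasp_fail: (Survey, grasp_fail) → (Manipulate, A_TURN)
try low_battery: (Survey, low_battery) → (Manipulate, A_GO)  ← matches
try arrived: (Survey, arrived) → (Recover, A_WAIT)
try target_lost: (Survey, target_lost) → (Recover, A_GO)
try obstacle: (Survey, obstacle) → (Survey, A_WAIT)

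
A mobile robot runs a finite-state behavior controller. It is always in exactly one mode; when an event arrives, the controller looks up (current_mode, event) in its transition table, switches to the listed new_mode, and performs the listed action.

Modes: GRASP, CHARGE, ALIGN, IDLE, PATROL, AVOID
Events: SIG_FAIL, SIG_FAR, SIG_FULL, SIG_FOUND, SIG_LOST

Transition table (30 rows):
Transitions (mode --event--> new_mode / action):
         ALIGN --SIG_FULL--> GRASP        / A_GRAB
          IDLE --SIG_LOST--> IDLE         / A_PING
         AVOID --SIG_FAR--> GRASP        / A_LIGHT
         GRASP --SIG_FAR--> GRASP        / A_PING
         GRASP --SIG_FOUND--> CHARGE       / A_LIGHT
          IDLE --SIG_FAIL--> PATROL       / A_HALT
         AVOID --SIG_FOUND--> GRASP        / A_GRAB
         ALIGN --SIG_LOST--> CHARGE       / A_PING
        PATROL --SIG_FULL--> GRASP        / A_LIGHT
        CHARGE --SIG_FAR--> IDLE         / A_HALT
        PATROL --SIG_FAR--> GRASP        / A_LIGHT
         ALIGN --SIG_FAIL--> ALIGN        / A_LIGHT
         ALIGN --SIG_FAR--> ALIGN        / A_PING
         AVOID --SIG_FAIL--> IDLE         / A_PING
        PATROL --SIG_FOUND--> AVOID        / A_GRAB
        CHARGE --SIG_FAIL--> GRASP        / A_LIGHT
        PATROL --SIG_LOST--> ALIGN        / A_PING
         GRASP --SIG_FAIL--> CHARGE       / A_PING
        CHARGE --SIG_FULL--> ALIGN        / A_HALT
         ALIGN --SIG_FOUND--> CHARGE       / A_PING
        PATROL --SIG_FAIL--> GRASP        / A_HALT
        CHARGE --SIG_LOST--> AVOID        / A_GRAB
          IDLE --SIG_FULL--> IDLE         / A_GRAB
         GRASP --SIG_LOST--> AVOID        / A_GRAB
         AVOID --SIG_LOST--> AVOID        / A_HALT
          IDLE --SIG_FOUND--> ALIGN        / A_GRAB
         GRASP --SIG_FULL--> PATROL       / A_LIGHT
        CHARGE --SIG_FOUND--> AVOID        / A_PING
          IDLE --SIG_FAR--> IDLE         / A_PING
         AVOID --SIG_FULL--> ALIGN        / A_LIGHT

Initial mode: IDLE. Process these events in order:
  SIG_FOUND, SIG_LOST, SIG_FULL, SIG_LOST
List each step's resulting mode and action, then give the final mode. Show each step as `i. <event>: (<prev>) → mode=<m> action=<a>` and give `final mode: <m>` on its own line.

1. SIG_FOUND: (IDLE) → mode=ALIGN action=A_GRAB
2. SIG_LOST: (ALIGN) → mode=CHARGE action=A_PING
3. SIG_FULL: (CHARGE) → mode=ALIGN action=A_HALT
4. SIG_LOST: (ALIGN) → mode=CHARGE action=A_PING

final mode: CHARGE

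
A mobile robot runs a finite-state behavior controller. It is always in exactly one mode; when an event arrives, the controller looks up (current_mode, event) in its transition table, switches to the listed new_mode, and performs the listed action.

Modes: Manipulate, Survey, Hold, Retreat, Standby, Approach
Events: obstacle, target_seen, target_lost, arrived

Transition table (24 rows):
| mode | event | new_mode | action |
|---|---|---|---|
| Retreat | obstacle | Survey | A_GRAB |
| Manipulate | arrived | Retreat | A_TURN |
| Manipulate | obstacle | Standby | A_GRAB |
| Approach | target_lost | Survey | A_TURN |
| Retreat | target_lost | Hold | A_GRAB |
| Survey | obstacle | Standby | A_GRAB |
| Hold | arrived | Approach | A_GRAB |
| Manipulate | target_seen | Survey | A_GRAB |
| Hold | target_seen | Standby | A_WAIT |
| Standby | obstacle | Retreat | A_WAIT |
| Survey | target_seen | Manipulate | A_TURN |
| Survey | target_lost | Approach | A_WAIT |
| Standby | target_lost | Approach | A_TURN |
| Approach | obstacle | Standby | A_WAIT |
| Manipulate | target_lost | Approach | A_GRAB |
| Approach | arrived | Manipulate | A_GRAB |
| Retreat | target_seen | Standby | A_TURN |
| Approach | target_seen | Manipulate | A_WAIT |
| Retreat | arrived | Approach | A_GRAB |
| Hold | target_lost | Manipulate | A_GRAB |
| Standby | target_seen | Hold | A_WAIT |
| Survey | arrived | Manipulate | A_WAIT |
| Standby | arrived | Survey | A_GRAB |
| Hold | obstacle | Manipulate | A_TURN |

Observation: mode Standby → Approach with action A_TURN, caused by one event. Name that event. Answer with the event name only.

try obstacle: (Standby, obstacle) → (Retreat, A_WAIT)
try target_seen: (Standby, target_seen) → (Hold, A_WAIT)
try target_lost: (Standby, target_lost) → (Approach, A_TURN)  ← matches
try arrived: (Standby, arrived) → (Survey, A_GRAB)

target_lost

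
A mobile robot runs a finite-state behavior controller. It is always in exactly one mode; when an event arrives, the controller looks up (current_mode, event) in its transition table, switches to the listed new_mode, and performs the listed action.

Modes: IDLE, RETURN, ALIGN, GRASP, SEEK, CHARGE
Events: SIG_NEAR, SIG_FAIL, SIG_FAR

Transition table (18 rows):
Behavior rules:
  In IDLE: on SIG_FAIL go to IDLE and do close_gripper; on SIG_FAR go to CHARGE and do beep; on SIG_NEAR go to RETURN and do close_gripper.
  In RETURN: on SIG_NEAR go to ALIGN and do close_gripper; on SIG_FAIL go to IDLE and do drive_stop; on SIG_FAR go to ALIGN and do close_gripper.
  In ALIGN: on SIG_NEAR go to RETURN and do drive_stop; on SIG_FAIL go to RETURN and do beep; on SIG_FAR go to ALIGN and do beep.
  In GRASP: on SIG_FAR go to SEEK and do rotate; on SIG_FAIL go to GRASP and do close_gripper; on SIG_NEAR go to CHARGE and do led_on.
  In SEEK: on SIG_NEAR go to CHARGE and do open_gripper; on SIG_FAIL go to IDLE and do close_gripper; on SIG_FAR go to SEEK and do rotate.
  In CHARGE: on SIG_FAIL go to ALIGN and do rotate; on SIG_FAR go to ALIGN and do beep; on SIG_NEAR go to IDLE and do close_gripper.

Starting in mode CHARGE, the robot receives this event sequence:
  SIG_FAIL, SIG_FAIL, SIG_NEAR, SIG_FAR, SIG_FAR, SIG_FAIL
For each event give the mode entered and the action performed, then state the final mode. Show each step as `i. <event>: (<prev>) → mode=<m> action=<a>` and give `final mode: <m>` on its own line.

1. SIG_FAIL: (CHARGE) → mode=ALIGN action=rotate
2. SIG_FAIL: (ALIGN) → mode=RETURN action=beep
3. SIG_NEAR: (RETURN) → mode=ALIGN action=close_gripper
4. SIG_FAR: (ALIGN) → mode=ALIGN action=beep
5. SIG_FAR: (ALIGN) → mode=ALIGN action=beep
6. SIG_FAIL: (ALIGN) → mode=RETURN action=beep

final mode: RETURN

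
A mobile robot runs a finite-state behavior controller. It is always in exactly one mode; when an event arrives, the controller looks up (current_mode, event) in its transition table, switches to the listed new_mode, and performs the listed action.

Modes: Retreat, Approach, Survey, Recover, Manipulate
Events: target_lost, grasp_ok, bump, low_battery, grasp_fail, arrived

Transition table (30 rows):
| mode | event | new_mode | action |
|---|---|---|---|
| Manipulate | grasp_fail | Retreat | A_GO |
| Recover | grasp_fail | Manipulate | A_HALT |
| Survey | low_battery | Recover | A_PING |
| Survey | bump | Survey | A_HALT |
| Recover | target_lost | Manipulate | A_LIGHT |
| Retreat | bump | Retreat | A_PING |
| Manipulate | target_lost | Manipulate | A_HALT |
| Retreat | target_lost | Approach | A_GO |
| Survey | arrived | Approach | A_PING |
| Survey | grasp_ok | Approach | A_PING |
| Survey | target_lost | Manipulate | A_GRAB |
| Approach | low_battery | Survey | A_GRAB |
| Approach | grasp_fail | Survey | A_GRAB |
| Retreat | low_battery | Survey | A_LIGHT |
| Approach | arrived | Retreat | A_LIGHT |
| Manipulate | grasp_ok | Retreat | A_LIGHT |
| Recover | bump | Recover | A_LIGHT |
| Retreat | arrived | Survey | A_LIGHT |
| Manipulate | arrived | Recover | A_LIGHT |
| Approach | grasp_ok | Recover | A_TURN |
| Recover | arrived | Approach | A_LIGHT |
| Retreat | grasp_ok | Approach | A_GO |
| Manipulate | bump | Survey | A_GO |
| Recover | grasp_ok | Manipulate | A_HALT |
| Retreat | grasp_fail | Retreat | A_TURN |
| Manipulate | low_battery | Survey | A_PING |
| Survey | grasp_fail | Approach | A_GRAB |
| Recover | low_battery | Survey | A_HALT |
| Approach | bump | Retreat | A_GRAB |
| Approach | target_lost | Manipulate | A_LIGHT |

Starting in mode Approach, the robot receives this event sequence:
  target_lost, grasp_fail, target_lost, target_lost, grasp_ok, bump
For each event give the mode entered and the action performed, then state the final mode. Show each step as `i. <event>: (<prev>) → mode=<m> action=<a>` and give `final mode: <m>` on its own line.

final mode: Retreat

1. target_lost: (Approach) → mode=Manipulate action=A_LIGHT
2. grasp_fail: (Manipulate) → mode=Retreat action=A_GO
3. target_lost: (Retreat) → mode=Approach action=A_GO
4. target_lost: (Approach) → mode=Manipulate action=A_LIGHT
5. grasp_ok: (Manipulate) → mode=Retreat action=A_LIGHT
6. bump: (Retreat) → mode=Retreat action=A_PING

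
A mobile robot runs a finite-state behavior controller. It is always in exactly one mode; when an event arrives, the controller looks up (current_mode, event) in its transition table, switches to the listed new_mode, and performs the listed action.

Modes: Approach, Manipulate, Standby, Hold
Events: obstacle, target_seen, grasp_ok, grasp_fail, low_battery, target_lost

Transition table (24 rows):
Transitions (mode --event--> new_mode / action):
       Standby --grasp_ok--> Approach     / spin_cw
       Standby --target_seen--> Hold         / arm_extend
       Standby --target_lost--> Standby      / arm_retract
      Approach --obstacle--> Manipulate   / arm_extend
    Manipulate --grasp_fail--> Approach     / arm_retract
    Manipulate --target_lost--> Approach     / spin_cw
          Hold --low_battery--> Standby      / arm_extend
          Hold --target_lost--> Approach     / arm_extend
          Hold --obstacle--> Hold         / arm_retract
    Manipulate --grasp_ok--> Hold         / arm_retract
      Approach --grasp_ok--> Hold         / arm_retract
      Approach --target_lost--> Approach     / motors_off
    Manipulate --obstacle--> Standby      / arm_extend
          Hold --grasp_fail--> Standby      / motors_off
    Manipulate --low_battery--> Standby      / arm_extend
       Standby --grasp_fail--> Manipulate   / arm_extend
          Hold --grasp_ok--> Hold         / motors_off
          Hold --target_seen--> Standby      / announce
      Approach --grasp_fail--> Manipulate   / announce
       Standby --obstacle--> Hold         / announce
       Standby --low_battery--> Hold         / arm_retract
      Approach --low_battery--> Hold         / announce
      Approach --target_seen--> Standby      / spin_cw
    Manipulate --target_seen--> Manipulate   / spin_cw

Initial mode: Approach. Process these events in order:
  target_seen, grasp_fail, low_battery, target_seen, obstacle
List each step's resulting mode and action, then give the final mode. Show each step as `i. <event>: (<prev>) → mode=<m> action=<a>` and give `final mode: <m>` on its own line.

1. target_seen: (Approach) → mode=Standby action=spin_cw
2. grasp_fail: (Standby) → mode=Manipulate action=arm_extend
3. low_battery: (Manipulate) → mode=Standby action=arm_extend
4. target_seen: (Standby) → mode=Hold action=arm_extend
5. obstacle: (Hold) → mode=Hold action=arm_retract

final mode: Hold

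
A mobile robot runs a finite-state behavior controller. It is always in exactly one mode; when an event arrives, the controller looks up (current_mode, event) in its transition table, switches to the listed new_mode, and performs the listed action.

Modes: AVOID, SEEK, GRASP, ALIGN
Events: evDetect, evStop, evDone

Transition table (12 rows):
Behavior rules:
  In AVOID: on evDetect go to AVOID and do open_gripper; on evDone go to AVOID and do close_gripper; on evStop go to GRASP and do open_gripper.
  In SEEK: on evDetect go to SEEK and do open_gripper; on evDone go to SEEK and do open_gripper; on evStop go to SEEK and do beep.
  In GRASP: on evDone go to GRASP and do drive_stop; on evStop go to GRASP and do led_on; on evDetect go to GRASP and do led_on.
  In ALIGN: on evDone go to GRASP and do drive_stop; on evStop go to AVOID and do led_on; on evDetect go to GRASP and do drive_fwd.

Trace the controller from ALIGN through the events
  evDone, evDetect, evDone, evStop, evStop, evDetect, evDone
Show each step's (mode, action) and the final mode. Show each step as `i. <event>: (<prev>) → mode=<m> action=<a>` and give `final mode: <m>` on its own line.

final mode: GRASP

1. evDone: (ALIGN) → mode=GRASP action=drive_stop
2. evDetect: (GRASP) → mode=GRASP action=led_on
3. evDone: (GRASP) → mode=GRASP action=drive_stop
4. evStop: (GRASP) → mode=GRASP action=led_on
5. evStop: (GRASP) → mode=GRASP action=led_on
6. evDetect: (GRASP) → mode=GRASP action=led_on
7. evDone: (GRASP) → mode=GRASP action=drive_stop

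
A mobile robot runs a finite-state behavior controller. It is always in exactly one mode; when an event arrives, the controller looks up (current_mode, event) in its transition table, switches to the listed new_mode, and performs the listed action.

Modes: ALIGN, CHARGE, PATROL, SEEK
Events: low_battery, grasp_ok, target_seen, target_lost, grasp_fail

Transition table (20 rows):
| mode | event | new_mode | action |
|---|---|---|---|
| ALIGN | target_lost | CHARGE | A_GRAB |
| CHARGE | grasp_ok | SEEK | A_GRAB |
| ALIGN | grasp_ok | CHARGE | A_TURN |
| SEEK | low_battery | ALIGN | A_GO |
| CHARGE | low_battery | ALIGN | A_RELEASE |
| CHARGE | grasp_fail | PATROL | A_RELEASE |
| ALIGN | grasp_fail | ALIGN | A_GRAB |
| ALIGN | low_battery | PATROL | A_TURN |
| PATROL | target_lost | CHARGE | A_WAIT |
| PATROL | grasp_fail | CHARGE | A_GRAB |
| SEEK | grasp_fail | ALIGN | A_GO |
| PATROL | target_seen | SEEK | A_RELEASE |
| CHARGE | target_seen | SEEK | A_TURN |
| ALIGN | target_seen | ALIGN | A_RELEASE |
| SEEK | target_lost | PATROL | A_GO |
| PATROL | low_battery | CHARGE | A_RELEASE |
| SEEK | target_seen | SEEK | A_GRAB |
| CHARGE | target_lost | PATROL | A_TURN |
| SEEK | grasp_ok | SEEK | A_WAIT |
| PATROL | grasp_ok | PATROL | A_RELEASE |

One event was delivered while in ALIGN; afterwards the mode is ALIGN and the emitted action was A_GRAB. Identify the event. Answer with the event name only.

grasp_fail

try low_battery: (ALIGN, low_battery) → (PATROL, A_TURN)
try grasp_ok: (ALIGN, grasp_ok) → (CHARGE, A_TURN)
try target_seen: (ALIGN, target_seen) → (ALIGN, A_RELEASE)
try target_lost: (ALIGN, target_lost) → (CHARGE, A_GRAB)
try grasp_fail: (ALIGN, grasp_fail) → (ALIGN, A_GRAB)  ← matches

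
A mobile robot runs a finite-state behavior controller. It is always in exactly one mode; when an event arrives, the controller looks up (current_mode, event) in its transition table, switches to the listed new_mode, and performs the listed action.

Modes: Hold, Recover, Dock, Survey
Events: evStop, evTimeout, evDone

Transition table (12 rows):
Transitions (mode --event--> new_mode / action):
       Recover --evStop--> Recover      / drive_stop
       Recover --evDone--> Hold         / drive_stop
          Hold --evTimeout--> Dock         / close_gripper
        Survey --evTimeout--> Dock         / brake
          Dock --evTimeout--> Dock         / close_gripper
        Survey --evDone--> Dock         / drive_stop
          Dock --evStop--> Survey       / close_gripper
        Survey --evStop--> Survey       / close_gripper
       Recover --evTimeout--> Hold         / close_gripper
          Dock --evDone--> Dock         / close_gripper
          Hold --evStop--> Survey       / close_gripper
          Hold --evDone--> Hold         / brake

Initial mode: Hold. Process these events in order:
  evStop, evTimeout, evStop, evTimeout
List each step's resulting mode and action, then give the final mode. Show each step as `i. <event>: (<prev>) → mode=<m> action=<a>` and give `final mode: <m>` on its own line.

final mode: Dock

1. evStop: (Hold) → mode=Survey action=close_gripper
2. evTimeout: (Survey) → mode=Dock action=brake
3. evStop: (Dock) → mode=Survey action=close_gripper
4. evTimeout: (Survey) → mode=Dock action=brake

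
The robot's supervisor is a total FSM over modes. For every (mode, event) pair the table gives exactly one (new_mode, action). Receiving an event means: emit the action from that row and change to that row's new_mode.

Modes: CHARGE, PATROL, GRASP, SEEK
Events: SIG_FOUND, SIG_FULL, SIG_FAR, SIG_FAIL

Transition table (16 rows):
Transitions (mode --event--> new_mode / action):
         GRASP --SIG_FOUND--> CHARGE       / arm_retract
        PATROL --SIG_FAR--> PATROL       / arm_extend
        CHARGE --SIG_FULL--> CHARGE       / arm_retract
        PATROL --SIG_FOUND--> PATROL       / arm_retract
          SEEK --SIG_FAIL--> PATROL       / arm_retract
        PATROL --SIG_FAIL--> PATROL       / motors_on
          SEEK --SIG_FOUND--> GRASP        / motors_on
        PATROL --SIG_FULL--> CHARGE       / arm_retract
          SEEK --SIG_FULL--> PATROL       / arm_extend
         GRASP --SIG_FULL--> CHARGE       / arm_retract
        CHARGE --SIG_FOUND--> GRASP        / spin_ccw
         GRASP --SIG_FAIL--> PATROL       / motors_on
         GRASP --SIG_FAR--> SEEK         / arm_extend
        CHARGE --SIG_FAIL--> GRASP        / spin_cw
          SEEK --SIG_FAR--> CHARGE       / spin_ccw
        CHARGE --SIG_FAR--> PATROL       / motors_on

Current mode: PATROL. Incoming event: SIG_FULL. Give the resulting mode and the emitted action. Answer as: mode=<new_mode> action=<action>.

mode=CHARGE action=arm_retract

current mode = PATROL; filter table to that mode:
  (PATROL, SIG_FAR) → (PATROL, arm_extend)
  (PATROL, SIG_FOUND) → (PATROL, arm_retract)
  (PATROL, SIG_FAIL) → (PATROL, motors_on)
  (PATROL, SIG_FULL) → (CHARGE, arm_retract)  ← event matches
event = SIG_FULL selects (CHARGE, arm_retract)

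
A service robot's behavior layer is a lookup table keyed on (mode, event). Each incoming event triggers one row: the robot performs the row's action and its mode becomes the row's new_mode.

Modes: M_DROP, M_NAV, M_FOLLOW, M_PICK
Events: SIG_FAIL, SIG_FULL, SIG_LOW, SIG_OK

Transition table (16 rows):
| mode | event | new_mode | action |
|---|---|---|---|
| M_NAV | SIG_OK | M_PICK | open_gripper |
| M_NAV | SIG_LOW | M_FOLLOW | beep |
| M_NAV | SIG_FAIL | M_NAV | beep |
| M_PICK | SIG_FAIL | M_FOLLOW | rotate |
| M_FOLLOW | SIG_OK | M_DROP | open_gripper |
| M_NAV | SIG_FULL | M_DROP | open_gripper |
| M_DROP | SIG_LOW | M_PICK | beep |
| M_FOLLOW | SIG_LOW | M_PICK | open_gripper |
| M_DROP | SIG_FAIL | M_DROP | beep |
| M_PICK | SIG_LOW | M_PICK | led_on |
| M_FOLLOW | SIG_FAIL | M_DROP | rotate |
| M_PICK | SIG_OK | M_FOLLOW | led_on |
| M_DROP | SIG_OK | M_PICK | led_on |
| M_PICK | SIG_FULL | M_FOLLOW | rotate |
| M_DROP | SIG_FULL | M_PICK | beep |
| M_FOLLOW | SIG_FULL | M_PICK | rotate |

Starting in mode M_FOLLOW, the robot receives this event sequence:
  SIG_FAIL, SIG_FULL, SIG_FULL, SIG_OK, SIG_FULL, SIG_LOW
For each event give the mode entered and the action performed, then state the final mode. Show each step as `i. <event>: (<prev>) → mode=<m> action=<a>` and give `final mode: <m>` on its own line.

final mode: M_PICK

1. SIG_FAIL: (M_FOLLOW) → mode=M_DROP action=rotate
2. SIG_FULL: (M_DROP) → mode=M_PICK action=beep
3. SIG_FULL: (M_PICK) → mode=M_FOLLOW action=rotate
4. SIG_OK: (M_FOLLOW) → mode=M_DROP action=open_gripper
5. SIG_FULL: (M_DROP) → mode=M_PICK action=beep
6. SIG_LOW: (M_PICK) → mode=M_PICK action=led_on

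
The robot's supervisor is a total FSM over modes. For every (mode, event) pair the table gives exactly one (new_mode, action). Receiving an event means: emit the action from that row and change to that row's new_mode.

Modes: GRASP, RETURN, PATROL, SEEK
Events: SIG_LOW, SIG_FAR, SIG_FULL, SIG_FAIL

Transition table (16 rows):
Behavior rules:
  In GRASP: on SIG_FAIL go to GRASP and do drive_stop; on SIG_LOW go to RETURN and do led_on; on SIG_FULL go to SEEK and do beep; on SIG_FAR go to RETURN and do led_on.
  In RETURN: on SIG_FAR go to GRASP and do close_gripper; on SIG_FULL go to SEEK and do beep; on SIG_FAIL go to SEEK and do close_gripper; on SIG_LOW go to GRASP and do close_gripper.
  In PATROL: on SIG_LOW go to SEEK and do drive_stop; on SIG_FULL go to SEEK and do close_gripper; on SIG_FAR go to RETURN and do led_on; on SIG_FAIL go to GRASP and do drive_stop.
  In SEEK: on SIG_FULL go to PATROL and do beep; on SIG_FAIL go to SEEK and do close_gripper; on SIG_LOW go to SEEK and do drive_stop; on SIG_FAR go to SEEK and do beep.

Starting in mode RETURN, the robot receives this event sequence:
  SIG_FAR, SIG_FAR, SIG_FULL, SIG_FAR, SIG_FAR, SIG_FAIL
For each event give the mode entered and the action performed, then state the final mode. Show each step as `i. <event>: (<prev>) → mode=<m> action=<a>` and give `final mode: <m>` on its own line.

1. SIG_FAR: (RETURN) → mode=GRASP action=close_gripper
2. SIG_FAR: (GRASP) → mode=RETURN action=led_on
3. SIG_FULL: (RETURN) → mode=SEEK action=beep
4. SIG_FAR: (SEEK) → mode=SEEK action=beep
5. SIG_FAR: (SEEK) → mode=SEEK action=beep
6. SIG_FAIL: (SEEK) → mode=SEEK action=close_gripper

final mode: SEEK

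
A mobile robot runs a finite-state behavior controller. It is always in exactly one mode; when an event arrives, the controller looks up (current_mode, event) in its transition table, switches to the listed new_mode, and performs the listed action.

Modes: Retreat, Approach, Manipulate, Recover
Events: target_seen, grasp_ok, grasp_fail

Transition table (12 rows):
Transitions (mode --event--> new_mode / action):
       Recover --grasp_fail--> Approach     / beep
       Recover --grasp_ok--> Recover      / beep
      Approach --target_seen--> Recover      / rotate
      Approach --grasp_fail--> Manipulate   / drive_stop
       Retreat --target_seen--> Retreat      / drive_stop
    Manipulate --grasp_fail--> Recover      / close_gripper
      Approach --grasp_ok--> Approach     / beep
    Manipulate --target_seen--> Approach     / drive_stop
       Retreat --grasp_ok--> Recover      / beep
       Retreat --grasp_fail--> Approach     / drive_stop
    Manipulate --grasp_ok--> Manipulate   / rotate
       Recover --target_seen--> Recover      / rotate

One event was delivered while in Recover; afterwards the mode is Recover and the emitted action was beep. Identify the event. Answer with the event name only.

grasp_ok

try target_seen: (Recover, target_seen) → (Recover, rotate)
try grasp_ok: (Recover, grasp_ok) → (Recover, beep)  ← matches
try grasp_fail: (Recover, grasp_fail) → (Approach, beep)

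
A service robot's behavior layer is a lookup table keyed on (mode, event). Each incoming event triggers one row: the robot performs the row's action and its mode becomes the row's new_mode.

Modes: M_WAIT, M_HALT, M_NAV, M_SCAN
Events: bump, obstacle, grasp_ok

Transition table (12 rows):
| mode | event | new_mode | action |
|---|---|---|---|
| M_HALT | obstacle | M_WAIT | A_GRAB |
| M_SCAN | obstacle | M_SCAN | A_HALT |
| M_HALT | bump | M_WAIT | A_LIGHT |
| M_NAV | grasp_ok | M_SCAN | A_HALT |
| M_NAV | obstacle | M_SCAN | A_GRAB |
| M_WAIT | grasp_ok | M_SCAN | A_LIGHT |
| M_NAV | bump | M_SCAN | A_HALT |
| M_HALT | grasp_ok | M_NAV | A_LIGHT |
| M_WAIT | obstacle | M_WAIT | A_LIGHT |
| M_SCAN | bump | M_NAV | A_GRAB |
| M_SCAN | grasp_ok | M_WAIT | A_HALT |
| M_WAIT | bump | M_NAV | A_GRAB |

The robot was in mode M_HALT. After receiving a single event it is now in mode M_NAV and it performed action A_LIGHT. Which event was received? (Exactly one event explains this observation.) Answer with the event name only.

try bump: (M_HALT, bump) → (M_WAIT, A_LIGHT)
try obstacle: (M_HALT, obstacle) → (M_WAIT, A_GRAB)
try grasp_ok: (M_HALT, grasp_ok) → (M_NAV, A_LIGHT)  ← matches

grasp_ok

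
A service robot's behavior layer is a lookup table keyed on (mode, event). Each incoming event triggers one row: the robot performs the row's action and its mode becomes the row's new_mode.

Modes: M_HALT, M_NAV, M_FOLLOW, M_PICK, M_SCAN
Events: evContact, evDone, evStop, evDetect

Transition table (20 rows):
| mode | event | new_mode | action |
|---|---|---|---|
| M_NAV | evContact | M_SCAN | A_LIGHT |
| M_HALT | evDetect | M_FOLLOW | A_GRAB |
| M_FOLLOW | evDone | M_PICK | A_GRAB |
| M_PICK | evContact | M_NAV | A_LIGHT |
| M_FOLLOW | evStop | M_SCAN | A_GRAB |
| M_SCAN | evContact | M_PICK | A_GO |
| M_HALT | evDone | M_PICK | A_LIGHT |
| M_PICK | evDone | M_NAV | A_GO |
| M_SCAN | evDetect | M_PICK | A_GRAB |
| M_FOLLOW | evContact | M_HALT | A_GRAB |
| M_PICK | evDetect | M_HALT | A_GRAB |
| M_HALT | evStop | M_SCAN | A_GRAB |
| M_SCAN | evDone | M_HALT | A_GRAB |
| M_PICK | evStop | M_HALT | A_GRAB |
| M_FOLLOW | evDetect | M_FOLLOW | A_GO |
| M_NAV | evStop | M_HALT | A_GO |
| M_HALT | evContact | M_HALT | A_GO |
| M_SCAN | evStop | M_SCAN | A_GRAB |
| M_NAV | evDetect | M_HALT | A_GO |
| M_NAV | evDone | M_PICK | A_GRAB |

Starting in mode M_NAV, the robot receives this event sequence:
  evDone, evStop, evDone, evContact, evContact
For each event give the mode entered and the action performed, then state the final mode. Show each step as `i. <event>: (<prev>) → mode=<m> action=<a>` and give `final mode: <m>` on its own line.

1. evDone: (M_NAV) → mode=M_PICK action=A_GRAB
2. evStop: (M_PICK) → mode=M_HALT action=A_GRAB
3. evDone: (M_HALT) → mode=M_PICK action=A_LIGHT
4. evContact: (M_PICK) → mode=M_NAV action=A_LIGHT
5. evContact: (M_NAV) → mode=M_SCAN action=A_LIGHT

final mode: M_SCAN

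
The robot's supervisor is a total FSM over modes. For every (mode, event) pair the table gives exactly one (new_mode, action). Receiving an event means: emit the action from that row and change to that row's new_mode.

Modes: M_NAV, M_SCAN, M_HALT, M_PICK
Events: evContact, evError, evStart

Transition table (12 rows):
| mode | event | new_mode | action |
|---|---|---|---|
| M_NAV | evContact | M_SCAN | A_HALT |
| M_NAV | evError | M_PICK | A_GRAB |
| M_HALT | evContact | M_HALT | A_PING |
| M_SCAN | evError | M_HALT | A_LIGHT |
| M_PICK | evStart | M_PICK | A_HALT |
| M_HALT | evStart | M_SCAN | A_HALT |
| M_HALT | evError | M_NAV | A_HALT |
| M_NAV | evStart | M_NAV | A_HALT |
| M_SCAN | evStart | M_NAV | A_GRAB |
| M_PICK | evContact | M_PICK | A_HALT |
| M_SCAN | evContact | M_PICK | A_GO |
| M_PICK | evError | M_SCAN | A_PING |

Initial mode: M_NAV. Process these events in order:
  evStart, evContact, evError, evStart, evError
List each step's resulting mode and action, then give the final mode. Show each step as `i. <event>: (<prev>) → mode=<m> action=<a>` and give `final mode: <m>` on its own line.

1. evStart: (M_NAV) → mode=M_NAV action=A_HALT
2. evContact: (M_NAV) → mode=M_SCAN action=A_HALT
3. evError: (M_SCAN) → mode=M_HALT action=A_LIGHT
4. evStart: (M_HALT) → mode=M_SCAN action=A_HALT
5. evError: (M_SCAN) → mode=M_HALT action=A_LIGHT

final mode: M_HALT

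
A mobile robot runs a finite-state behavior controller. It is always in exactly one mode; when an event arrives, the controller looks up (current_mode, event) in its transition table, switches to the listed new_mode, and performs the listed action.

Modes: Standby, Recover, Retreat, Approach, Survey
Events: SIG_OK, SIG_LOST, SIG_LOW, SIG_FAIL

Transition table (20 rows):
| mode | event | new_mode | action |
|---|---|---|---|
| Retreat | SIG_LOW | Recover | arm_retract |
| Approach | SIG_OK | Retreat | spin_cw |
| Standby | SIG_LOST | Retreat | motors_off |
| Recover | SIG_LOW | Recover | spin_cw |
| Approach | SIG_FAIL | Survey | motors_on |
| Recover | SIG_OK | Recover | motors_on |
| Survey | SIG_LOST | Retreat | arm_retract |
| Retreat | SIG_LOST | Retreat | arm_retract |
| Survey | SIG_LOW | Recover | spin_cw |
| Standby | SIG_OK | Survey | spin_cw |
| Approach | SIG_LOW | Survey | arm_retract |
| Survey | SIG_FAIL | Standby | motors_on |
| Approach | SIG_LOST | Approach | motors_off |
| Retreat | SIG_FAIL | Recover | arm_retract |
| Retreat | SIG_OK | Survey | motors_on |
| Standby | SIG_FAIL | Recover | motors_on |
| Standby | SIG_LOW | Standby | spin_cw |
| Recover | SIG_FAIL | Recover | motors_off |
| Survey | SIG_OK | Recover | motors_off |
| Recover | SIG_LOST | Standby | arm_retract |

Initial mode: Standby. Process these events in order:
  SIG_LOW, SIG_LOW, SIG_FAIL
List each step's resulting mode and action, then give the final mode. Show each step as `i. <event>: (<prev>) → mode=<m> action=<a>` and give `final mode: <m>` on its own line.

final mode: Recover

1. SIG_LOW: (Standby) → mode=Standby action=spin_cw
2. SIG_LOW: (Standby) → mode=Standby action=spin_cw
3. SIG_FAIL: (Standby) → mode=Recover action=motors_on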